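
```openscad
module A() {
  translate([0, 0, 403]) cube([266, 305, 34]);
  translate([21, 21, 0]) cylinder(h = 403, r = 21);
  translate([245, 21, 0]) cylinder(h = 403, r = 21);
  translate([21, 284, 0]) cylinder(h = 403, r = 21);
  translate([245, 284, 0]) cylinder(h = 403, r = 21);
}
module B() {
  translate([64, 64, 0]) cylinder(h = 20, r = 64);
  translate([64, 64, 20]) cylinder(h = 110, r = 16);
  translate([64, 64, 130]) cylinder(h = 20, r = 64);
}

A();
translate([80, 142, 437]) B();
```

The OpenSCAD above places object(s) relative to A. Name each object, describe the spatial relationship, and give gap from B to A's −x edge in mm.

The spool's min-x is at 80; the stool's min-x is 0; gap = 80 mm.

A is a stool. B is a spool. The spool is on top of the stool. The gap from the spool to the stool's −x edge is 80 mm.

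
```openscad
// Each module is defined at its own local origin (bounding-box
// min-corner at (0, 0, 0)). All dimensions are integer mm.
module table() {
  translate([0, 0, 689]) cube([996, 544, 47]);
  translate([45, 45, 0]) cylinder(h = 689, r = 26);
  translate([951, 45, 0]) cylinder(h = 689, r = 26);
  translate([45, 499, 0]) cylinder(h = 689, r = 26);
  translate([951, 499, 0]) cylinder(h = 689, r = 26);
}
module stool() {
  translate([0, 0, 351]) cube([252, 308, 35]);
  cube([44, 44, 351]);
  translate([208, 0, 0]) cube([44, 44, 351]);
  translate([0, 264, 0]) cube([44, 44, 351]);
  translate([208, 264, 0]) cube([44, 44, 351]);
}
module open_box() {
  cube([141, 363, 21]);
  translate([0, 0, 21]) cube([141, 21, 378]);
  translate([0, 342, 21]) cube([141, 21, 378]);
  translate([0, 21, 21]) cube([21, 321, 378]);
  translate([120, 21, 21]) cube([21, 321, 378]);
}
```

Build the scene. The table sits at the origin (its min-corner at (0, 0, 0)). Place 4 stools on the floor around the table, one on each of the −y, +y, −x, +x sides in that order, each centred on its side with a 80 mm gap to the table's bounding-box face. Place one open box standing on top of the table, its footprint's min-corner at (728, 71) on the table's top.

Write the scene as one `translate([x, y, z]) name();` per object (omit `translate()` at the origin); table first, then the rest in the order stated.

table();
translate([372, -388, 0]) stool();
translate([372, 624, 0]) stool();
translate([-332, 118, 0]) stool();
translate([1076, 118, 0]) stool();
translate([728, 71, 736]) open_box();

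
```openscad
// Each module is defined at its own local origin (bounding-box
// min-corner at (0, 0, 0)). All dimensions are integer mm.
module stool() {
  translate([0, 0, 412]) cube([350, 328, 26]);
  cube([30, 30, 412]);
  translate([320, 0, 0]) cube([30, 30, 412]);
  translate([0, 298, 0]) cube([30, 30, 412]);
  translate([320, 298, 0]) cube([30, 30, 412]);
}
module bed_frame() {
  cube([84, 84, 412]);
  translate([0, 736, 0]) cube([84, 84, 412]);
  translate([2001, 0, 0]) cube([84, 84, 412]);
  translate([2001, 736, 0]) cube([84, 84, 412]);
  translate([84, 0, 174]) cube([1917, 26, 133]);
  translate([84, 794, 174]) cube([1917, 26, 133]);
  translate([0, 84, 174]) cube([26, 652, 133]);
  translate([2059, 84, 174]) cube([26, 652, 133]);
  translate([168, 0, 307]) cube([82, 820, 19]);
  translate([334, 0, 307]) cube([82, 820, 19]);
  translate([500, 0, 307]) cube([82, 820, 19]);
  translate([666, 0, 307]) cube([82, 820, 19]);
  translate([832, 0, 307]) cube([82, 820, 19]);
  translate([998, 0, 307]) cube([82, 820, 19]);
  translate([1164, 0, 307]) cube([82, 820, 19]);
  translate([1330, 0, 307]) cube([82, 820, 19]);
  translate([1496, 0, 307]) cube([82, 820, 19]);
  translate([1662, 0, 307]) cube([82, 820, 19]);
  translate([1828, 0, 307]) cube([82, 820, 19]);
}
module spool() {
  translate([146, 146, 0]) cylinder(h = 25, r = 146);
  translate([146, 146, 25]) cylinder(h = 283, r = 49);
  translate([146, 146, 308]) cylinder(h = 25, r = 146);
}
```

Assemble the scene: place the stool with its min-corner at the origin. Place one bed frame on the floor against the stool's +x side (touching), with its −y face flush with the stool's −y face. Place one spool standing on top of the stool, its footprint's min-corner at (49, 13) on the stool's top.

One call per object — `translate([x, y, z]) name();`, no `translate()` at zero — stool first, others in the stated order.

stool();
translate([350, 0, 0]) bed_frame();
translate([49, 13, 438]) spool();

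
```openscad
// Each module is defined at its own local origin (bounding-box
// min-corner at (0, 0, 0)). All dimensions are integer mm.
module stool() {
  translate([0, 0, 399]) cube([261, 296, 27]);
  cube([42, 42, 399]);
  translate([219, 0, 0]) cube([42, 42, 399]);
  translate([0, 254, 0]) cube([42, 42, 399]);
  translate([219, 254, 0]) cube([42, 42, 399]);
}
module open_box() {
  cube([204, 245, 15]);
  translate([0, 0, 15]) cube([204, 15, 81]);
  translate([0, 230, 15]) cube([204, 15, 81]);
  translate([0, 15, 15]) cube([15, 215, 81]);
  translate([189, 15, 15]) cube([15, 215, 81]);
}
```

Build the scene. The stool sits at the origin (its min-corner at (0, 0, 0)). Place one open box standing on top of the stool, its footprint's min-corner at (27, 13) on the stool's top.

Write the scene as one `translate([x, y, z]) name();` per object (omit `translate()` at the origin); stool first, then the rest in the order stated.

stool();
translate([27, 13, 426]) open_box();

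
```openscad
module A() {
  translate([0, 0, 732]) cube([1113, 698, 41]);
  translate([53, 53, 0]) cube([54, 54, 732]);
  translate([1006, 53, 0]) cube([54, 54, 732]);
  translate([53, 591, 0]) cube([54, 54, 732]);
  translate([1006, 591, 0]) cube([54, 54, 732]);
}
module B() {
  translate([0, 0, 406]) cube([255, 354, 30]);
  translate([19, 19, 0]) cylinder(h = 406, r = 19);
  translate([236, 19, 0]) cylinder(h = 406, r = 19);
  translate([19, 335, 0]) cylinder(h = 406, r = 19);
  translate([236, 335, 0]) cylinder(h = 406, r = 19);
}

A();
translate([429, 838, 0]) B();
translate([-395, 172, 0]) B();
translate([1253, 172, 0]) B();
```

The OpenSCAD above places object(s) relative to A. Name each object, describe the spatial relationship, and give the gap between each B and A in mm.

Each stool's nearest face is 140 mm from the table's bounding box.

A is a table. B is a stool. Three stools sit around the table at the +y, −x, +x sides. The gap between each stool and the table is 140 mm.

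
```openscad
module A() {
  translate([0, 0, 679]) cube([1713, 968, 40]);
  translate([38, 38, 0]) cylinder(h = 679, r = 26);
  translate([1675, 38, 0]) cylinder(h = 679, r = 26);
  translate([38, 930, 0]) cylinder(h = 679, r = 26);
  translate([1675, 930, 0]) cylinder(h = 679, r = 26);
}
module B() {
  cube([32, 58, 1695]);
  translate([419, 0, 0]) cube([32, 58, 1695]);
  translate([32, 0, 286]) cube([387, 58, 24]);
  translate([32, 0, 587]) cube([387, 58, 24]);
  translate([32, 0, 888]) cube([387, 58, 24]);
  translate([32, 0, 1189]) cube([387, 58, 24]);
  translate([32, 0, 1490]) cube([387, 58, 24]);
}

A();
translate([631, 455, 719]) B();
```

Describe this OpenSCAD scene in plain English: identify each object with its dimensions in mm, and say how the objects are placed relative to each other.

A is a table with a 1713×968 mm rectangular top, 40 mm thick, top surface at z = 719 mm, supported by four round legs of 52 mm diameter, each leg's bounding box inset 12 mm from the nearest pair of top edges, running from the floor.

B is a wooden ladder with two side rails of 32×58 mm section and 1695 mm height, set 451 mm apart overall. Between them run 5 rectangular rungs (58 mm deep, 24 mm thick), front faces flush with the rails' −y face. The bottom of the first rung is 286 mm above the floor and each subsequent rung is 301 mm higher than the one below.

The ladder is on top of the table, centred.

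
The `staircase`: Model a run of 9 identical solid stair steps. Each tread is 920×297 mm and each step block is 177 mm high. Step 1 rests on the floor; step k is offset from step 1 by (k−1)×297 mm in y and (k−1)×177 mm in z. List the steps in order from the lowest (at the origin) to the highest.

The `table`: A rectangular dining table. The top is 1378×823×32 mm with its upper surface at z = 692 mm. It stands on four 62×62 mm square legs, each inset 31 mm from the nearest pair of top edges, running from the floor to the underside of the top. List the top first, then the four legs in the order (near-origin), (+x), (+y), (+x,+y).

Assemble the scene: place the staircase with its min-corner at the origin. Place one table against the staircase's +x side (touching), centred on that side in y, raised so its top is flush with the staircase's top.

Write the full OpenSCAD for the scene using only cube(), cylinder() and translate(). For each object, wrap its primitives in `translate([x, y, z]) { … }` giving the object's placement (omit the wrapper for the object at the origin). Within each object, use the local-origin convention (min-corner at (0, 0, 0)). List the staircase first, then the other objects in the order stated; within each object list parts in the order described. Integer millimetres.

cube([920, 297, 177]);
translate([0, 297, 177]) cube([920, 297, 177]);
translate([0, 594, 354]) cube([920, 297, 177]);
translate([0, 891, 531]) cube([920, 297, 177]);
translate([0, 1188, 708]) cube([920, 297, 177]);
translate([0, 1485, 885]) cube([920, 297, 177]);
translate([0, 1782, 1062]) cube([920, 297, 177]);
translate([0, 2079, 1239]) cube([920, 297, 177]);
translate([0, 2376, 1416]) cube([920, 297, 177]);
translate([920, 925, 901]) {
  translate([0, 0, 660]) cube([1378, 823, 32]);
  translate([31, 31, 0]) cube([62, 62, 660]);
  translate([1285, 31, 0]) cube([62, 62, 660]);
  translate([31, 730, 0]) cube([62, 62, 660]);
  translate([1285, 730, 0]) cube([62, 62, 660]);
}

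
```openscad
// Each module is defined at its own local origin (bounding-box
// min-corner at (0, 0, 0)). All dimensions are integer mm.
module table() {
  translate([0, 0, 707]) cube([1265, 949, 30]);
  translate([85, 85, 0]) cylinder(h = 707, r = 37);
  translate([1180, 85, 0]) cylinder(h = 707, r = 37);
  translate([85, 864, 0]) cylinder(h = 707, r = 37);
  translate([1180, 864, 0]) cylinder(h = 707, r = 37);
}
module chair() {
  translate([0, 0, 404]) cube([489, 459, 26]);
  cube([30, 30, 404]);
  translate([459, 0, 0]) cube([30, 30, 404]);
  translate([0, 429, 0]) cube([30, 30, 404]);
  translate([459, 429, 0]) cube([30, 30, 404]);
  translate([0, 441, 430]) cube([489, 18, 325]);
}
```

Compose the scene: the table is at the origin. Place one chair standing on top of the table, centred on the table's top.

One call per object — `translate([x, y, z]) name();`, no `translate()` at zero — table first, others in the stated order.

table();
translate([388, 245, 737]) chair();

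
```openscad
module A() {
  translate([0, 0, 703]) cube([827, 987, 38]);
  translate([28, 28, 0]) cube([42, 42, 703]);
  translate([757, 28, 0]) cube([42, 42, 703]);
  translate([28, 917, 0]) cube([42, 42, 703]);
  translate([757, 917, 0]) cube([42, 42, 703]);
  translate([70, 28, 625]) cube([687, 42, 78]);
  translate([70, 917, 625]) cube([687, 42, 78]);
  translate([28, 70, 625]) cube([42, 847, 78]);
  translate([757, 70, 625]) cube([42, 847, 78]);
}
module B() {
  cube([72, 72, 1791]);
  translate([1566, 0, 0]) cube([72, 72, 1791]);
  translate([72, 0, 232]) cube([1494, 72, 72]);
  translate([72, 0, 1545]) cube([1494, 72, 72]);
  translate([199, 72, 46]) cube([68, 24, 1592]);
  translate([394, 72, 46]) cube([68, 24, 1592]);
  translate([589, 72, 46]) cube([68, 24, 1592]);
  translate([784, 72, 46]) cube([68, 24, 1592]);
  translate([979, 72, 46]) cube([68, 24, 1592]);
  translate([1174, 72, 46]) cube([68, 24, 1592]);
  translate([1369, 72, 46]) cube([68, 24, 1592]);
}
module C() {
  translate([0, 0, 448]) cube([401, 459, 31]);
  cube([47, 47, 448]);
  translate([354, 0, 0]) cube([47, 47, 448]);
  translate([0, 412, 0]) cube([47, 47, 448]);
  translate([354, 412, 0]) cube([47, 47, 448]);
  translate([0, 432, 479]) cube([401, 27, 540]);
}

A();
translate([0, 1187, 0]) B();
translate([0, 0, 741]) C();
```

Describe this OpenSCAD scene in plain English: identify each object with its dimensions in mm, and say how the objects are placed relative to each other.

A is a rectangular dining table. The top is 827×987×38 mm with its upper surface at z = 741 mm. It stands on four 42×42 mm square legs, each inset 28 mm from the nearest pair of top edges, running from the floor to the underside of the top. Four apron rails, 42 mm thick and 78 mm tall, run between adjacent legs with their top edges flush with the underside of the top and their outer faces flush with the legs' outer faces.

B is a fence section. Two 72×72 mm posts, 1791 mm tall, stand on the floor with a clear span of 1494 mm between their inner faces. Two horizontal rails of 72×72 mm section span the gap between the posts with their undersides at z = 232 mm and z = 1545 mm, flush with the posts' −y face. 7 pickets, each 68 mm wide, 24 mm thick and 1592 mm tall, are fixed to the +y face of the rails with their bottoms at z = 46 mm, evenly spaced across the span with equal gaps (rounded down to the nearest mm) at the −x end and between each pair — any rounding remainder accumulates at the +x end.

C is a chair. The seat is a 401×459×31 mm slab with its top at z = 479 mm, on four 47×47 mm corner legs (flush with the seat edges, standing on z = 0). A flat backrest 27 mm thick, 540 mm tall, spans the full seat width and rises from the seat top along its +y edge, rear face flush with the rear of the seat.

The fence section is on the floor beside the table on its +y side. The chair is on top of the table.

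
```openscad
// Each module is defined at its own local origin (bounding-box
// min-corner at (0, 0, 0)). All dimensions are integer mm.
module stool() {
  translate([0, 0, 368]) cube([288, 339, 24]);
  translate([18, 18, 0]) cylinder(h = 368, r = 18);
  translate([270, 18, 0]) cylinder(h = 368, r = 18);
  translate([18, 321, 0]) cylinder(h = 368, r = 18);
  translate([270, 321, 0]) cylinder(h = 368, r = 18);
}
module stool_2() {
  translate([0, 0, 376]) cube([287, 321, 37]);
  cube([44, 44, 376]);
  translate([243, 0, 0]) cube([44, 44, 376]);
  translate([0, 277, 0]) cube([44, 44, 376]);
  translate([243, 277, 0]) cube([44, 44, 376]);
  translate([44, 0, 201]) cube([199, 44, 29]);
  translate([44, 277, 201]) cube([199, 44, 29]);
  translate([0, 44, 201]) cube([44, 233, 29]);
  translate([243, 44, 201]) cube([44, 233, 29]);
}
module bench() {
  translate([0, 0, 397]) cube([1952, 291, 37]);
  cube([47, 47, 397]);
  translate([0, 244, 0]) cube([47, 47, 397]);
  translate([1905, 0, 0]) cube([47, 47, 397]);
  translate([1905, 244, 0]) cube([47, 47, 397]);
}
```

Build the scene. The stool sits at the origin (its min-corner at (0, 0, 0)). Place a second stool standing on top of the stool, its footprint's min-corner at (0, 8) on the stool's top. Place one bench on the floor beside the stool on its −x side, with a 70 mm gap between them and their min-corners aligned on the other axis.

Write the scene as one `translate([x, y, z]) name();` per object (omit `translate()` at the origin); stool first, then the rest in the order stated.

stool();
translate([0, 8, 392]) stool_2();
translate([-2022, 0, 0]) bench();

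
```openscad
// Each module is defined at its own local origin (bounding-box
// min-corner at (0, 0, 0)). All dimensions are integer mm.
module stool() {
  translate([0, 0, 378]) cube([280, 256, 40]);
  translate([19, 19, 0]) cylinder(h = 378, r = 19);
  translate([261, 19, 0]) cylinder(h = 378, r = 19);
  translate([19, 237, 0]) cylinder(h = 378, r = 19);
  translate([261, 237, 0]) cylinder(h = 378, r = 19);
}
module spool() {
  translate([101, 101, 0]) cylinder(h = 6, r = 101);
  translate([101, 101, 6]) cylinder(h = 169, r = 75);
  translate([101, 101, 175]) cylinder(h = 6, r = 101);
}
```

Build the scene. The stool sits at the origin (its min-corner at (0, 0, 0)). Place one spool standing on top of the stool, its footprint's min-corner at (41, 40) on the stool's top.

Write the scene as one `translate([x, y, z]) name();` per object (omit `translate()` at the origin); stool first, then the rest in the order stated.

stool();
translate([41, 40, 418]) spool();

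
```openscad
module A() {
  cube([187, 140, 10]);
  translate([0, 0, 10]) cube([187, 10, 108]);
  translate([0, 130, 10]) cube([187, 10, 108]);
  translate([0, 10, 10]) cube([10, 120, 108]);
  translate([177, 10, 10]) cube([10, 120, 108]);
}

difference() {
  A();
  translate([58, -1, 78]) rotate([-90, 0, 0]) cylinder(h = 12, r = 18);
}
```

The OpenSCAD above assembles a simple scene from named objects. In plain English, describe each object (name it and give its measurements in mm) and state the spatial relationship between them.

A is an open-topped rectangular box: outside dimensions 187×140×118 mm, with a uniform wall and base thickness of 10 mm. The base is a full 187×140 slab on the floor; four walls sit on top of the base. The front and back walls (the −y and +y sides) span the full width; the two side walls fit between them.

The open box has a circular hole of radius 18 mm through its front wall, centred at (x = 58, z = 78).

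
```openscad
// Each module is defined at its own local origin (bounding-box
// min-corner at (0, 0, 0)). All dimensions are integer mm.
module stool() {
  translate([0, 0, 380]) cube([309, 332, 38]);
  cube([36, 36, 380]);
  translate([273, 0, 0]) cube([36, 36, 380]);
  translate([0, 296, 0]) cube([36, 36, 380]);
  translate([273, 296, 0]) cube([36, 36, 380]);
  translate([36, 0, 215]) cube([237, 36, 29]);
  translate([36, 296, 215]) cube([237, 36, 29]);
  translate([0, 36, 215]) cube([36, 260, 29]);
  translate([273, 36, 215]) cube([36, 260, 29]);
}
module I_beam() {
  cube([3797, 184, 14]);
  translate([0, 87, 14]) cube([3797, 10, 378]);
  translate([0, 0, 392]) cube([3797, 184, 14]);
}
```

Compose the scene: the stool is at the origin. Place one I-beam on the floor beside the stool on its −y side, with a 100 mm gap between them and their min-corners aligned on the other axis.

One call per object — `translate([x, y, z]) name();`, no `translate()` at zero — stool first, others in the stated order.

stool();
translate([0, -284, 0]) I_beam();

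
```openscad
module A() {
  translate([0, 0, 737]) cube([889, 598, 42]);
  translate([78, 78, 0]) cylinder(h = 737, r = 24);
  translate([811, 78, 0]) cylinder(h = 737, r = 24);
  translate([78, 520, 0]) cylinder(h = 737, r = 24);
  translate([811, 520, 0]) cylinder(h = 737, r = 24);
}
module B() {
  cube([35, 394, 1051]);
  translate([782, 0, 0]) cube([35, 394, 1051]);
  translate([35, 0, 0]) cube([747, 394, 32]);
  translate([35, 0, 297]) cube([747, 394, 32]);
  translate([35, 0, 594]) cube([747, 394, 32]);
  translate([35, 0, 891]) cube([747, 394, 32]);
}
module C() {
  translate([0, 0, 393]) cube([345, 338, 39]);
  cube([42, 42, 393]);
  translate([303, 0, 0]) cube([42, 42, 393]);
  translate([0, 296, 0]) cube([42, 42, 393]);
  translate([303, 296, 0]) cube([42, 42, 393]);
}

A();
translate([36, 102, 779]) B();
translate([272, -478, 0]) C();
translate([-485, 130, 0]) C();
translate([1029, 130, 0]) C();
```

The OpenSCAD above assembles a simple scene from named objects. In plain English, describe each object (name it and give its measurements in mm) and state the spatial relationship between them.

A is a rectangular dining table. The top is 889×598×42 mm with its upper surface at z = 779 mm. It stands on four round legs of 48 mm diameter, each leg's bounding box inset 54 mm from the nearest pair of top edges, running from the floor to the underside of the top.

B is an open bookshelf. Two side panels, each 35 mm thick, 394 mm deep and 1051 mm tall, stand 817 mm apart (outside-to-outside). Between them sit 4 shelves, each 32 mm thick and 394 mm deep, spanning the full gap between the sides. The bottom shelf rests on the floor (its underside at z = 0) and the clear gap between one shelf's top and the next shelf's underside is 265 mm.

C is a four-legged stool. The seat is 345×338 mm, 39 mm thick, top at z = 432 mm. It stands on four square legs, each 42×42 mm in cross-section, from z = 0 to the seat underside, each flush with a corner of the seat.

The bookshelf is on top of the table, centred. Three stools sit around the table at the −y, −x, +x sides.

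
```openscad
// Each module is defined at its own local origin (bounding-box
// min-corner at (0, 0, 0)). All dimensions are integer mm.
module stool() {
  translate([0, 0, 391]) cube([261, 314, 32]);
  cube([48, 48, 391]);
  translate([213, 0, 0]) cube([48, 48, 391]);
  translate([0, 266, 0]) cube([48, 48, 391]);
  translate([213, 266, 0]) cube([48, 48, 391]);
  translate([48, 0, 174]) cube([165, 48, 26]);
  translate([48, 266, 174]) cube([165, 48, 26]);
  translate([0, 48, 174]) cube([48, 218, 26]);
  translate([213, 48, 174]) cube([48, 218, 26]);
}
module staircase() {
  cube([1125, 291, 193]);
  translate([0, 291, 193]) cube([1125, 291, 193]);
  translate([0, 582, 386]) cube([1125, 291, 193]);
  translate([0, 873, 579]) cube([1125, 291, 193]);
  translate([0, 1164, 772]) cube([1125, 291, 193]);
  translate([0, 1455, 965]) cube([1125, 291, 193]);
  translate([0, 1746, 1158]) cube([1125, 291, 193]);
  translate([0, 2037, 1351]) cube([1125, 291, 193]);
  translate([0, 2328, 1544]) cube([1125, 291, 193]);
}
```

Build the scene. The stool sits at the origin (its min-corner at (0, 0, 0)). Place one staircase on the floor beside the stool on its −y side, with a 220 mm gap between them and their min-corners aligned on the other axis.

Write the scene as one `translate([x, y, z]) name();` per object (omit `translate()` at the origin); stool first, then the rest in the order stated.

stool();
translate([0, -2839, 0]) staircase();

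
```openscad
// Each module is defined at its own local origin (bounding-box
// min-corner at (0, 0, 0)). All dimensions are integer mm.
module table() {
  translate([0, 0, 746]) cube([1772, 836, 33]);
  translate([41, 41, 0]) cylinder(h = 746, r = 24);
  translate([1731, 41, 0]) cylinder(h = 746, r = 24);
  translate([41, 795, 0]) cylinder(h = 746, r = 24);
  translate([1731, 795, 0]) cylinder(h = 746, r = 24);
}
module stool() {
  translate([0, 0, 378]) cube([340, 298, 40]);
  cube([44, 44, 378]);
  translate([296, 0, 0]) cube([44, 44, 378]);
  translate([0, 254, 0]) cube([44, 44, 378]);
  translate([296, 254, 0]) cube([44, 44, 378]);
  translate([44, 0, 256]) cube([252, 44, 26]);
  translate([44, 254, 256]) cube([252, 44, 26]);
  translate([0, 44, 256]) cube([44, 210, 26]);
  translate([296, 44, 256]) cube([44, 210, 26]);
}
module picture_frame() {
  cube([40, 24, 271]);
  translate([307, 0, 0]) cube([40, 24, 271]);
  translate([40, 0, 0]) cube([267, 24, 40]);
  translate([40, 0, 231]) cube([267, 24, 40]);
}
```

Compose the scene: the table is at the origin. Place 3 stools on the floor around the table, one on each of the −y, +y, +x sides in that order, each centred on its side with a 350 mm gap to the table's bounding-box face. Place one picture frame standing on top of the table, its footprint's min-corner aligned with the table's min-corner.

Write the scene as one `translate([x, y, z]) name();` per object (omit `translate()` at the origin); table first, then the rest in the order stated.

table();
translate([716, -648, 0]) stool();
translate([716, 1186, 0]) stool();
translate([2122, 269, 0]) stool();
translate([0, 0, 779]) picture_frame();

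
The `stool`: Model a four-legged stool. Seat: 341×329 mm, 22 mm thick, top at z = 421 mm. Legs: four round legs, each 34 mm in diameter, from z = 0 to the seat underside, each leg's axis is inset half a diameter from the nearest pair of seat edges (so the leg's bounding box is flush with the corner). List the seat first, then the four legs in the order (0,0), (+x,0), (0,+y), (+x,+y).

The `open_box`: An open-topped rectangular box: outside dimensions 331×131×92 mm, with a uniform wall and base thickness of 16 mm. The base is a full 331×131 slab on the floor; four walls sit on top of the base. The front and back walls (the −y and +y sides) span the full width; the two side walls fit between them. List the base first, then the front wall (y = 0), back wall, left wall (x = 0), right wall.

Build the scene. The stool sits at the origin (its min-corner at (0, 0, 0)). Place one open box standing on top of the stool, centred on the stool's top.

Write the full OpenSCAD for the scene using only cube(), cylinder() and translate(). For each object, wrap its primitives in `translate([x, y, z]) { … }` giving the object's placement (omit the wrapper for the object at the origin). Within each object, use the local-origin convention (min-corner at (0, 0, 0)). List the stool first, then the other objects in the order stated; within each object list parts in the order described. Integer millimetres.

translate([0, 0, 399]) cube([341, 329, 22]);
translate([17, 17, 0]) cylinder(h = 399, r = 17);
translate([324, 17, 0]) cylinder(h = 399, r = 17);
translate([17, 312, 0]) cylinder(h = 399, r = 17);
translate([324, 312, 0]) cylinder(h = 399, r = 17);
translate([5, 99, 421]) {
  cube([331, 131, 16]);
  translate([0, 0, 16]) cube([331, 16, 76]);
  translate([0, 115, 16]) cube([331, 16, 76]);
  translate([0, 16, 16]) cube([16, 99, 76]);
  translate([315, 16, 16]) cube([16, 99, 76]);
}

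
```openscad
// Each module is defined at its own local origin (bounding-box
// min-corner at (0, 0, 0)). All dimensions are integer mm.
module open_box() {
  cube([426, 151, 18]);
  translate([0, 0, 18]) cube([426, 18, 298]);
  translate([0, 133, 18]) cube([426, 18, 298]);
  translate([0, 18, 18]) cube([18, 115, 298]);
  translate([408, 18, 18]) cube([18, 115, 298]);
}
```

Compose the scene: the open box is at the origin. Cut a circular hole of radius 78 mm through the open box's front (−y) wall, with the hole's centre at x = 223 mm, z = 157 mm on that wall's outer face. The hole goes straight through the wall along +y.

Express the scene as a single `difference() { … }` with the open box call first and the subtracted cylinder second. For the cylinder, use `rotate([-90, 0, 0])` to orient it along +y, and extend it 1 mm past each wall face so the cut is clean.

difference() {
  open_box();
  translate([223, -1, 157]) rotate([-90, 0, 0]) cylinder(h = 20, r = 78);
}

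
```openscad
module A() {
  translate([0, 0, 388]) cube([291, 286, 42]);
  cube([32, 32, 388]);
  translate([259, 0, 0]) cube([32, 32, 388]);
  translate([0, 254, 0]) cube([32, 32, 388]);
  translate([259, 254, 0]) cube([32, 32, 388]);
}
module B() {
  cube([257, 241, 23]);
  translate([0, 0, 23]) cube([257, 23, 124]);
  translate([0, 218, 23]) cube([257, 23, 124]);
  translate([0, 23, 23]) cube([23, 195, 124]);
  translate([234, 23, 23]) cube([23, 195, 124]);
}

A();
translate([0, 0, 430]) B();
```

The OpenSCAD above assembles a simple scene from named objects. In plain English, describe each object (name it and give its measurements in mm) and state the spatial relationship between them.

A is a four-legged stool. The seat is 291×286 mm, 42 mm thick, top at z = 430 mm. It stands on four square legs, each 32×32 mm in cross-section, from z = 0 to the seat underside, each flush with a corner of the seat.

B is an open-topped rectangular box: outside dimensions 257×241×147 mm, with a uniform wall and base thickness of 23 mm. The base is a full 257×241 slab on the floor; four walls sit on top of the base. The front and back walls (the −y and +y sides) span the full width; the two side walls fit between them.

The open box is on top of the stool.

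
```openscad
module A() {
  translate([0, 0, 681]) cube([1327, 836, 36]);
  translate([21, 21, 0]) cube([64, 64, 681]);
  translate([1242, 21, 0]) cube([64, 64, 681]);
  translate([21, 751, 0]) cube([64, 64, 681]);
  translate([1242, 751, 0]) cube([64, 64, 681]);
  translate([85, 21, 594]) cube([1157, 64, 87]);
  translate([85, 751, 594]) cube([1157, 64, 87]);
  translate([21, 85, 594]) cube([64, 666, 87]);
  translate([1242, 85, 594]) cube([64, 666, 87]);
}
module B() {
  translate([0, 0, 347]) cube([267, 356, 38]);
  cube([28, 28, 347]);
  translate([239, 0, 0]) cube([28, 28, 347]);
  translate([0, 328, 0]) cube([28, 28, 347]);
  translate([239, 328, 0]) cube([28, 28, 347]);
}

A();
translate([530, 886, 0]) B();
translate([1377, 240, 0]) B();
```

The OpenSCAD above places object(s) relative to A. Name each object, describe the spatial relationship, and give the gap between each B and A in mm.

Each stool's nearest face is 50 mm from the table's bounding box.

A is a table. B is a stool. Two stools sit around the table at the +y, +x sides. The gap between each stool and the table is 50 mm.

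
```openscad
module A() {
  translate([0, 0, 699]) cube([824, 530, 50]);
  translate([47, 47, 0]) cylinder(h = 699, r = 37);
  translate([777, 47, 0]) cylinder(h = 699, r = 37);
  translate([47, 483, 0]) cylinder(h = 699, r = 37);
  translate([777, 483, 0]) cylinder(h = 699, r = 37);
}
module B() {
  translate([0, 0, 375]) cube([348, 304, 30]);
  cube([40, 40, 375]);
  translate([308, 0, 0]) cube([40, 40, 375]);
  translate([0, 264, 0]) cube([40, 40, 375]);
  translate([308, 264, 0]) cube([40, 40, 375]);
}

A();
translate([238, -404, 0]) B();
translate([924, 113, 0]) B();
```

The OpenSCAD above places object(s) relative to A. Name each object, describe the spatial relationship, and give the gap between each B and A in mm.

Each stool's nearest face is 100 mm from the table's bounding box.

A is a table. B is a stool. Two stools sit around the table at the −y, +x sides. The gap between each stool and the table is 100 mm.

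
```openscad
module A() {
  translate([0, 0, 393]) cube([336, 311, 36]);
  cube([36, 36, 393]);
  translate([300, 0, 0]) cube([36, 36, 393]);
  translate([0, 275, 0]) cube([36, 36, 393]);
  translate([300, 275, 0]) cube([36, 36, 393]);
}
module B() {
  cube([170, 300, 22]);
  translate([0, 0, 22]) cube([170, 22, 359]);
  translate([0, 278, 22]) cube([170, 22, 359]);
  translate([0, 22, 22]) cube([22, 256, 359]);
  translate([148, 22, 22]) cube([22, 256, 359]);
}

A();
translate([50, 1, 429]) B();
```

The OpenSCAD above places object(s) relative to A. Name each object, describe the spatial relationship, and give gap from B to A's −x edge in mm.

The open box's min-x is at 50; the stool's min-x is 0; gap = 50 mm.

A is a stool. B is an open box. The open box is on top of the stool. The gap from the open box to the stool's −x edge is 50 mm.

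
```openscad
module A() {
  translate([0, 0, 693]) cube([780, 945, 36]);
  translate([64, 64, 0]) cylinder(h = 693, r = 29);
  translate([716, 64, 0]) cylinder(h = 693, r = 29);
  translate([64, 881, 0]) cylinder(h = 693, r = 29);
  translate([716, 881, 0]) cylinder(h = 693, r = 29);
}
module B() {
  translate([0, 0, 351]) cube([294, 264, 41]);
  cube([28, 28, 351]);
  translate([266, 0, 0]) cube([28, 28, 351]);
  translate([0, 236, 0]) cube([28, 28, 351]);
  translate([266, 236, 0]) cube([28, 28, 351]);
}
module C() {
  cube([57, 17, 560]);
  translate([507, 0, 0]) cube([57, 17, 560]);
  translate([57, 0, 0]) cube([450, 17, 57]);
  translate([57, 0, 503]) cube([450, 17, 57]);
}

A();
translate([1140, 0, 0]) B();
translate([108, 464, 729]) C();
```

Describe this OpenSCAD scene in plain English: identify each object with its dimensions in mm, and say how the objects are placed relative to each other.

A is a table with a 780×945 mm rectangular top, 36 mm thick, top surface at z = 729 mm, supported by four round legs of 58 mm diameter, each leg's bounding box inset 35 mm from the nearest pair of top edges, running from the floor.

B is a simple wooden stool: a rectangular seat 294 mm (x) by 264 mm (y), 41 mm thick, top face at z = 392 mm, on four square legs, each 28×28 mm in cross-section. The legs rest on z = 0, each flush with a corner of the seat.

C is a picture frame with a 450×446 mm rectangular opening (x by z) and a uniform 57 mm border on every side. Frame depth is 17 mm along y. It is built from two vertical stiles running the full outside height and two horizontal rails spanning the gap between the stiles.

The stool is on the floor beside the table on its +x side. The picture frame is on top of the table, centred.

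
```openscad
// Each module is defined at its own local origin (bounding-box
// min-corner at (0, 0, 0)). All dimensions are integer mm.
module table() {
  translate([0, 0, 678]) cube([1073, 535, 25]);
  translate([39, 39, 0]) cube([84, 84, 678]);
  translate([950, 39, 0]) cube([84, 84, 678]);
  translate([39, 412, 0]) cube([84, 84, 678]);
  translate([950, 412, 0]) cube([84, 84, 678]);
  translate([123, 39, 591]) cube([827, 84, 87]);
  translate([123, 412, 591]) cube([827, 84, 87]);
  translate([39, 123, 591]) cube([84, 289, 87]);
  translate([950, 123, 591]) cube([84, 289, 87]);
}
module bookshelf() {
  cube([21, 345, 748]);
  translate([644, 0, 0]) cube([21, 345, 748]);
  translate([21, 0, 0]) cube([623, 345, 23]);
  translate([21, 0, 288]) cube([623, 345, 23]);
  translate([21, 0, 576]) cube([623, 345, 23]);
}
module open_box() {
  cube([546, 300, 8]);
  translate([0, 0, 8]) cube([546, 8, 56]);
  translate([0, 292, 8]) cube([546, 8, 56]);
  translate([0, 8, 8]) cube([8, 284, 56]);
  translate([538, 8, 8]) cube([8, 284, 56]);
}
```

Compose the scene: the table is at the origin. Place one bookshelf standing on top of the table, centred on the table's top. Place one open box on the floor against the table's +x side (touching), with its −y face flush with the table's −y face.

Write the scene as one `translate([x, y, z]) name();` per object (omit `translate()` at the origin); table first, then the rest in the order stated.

table();
translate([204, 95, 703]) bookshelf();
translate([1073, 0, 0]) open_box();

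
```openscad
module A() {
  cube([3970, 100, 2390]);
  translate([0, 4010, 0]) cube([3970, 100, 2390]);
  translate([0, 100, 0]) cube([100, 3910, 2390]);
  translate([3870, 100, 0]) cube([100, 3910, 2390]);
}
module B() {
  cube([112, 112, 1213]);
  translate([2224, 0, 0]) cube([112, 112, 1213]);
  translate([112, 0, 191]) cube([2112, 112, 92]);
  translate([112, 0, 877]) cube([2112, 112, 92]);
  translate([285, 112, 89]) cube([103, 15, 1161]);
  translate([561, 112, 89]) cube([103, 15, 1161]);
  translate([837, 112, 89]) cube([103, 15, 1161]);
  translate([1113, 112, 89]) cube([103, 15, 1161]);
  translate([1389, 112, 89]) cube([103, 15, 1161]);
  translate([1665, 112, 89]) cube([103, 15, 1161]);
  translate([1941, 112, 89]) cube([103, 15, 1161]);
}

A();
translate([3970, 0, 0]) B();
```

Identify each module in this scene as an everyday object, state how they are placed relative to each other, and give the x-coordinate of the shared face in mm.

A is a house frame. B is a fence section. The fence section is against the house frame's +x side, with their −y faces flush. The x-coordinate of the shared face is 3970 mm.

The house frame's +x face and the fence section's −x face are both at x = 3970 mm.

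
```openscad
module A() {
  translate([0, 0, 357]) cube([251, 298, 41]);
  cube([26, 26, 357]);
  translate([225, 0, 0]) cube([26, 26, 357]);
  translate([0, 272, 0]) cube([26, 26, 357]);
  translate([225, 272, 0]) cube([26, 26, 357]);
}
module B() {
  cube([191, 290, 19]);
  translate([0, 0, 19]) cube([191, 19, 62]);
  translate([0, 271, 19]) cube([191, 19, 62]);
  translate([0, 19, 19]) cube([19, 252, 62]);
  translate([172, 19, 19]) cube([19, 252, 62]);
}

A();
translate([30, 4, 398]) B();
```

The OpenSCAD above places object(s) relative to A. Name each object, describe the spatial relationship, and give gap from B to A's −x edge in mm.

The open box's min-x is at 30; the stool's min-x is 0; gap = 30 mm.

A is a stool. B is an open box. The open box is on top of the stool, centred. The gap from the open box to the stool's −x edge is 30 mm.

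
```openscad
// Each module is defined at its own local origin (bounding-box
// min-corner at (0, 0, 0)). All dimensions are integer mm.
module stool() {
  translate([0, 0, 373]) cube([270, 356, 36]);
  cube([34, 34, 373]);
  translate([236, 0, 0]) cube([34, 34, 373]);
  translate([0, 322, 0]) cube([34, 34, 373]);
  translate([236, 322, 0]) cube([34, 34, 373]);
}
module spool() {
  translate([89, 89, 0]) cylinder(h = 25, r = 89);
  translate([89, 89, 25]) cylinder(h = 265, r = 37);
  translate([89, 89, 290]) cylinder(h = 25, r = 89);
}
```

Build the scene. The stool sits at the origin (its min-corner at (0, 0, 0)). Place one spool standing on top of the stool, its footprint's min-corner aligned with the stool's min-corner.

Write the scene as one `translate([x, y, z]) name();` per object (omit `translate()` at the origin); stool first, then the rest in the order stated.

stool();
translate([0, 0, 409]) spool();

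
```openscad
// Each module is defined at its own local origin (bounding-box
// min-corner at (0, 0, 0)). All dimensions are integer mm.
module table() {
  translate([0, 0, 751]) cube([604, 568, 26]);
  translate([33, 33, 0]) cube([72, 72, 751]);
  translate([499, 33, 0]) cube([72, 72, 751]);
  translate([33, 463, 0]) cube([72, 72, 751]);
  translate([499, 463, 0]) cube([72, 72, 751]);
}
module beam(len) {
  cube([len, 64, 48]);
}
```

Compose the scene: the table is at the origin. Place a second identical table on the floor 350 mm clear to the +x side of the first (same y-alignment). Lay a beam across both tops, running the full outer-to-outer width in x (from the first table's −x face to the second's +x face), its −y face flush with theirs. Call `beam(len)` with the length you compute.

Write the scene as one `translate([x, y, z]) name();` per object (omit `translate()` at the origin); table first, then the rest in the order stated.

table();
translate([954, 0, 0]) table();
translate([0, 0, 777]) beam(1558);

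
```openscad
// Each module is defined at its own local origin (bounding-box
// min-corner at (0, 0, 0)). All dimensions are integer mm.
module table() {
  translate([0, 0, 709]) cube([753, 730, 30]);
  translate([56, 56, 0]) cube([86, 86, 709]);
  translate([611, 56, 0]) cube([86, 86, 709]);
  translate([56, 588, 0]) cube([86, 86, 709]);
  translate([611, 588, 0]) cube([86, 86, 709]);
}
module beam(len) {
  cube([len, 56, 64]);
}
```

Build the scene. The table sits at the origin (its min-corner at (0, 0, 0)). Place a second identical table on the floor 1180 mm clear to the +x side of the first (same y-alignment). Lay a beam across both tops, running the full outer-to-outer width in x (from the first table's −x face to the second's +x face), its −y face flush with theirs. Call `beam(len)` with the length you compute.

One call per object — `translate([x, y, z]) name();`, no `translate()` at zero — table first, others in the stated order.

table();
translate([1933, 0, 0]) table();
translate([0, 0, 739]) beam(2686);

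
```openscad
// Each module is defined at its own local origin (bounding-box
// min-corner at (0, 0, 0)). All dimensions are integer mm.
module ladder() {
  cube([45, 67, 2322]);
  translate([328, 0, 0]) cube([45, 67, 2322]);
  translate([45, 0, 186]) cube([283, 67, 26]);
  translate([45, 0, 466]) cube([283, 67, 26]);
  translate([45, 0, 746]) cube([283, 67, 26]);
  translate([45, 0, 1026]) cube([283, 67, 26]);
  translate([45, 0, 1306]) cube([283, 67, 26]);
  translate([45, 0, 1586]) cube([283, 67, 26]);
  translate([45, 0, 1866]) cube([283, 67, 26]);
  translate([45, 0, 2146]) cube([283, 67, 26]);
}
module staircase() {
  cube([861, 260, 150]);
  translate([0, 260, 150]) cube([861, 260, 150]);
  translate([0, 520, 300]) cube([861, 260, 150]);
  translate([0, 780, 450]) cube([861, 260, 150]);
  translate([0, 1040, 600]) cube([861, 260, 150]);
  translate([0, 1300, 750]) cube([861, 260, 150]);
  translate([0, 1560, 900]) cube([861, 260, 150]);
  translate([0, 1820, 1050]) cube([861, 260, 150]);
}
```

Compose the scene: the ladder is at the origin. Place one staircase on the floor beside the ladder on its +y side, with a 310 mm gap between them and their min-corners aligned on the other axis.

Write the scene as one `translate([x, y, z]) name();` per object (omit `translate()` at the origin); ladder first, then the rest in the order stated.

ladder();
translate([0, 377, 0]) staircase();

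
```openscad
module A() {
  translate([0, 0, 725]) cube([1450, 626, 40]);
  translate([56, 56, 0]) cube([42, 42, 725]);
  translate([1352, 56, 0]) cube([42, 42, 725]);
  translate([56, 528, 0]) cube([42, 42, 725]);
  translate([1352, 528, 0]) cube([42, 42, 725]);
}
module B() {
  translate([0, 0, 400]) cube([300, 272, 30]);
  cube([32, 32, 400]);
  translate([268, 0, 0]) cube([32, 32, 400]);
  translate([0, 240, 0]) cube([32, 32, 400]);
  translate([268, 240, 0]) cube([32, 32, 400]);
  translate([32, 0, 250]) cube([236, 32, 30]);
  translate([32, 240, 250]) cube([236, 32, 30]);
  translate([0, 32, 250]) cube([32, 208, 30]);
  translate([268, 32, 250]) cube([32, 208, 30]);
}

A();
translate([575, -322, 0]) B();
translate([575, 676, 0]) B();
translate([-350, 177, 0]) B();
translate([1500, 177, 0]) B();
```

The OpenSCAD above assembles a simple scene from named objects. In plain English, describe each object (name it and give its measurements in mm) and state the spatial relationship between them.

A is a table with a 1450×626 mm rectangular top, 40 mm thick, top surface at z = 765 mm, supported by four 42×42 mm square legs, each inset 56 mm from the nearest pair of top edges, running from the floor.

B is a four-legged stool. The seat is 300×272 mm, 30 mm thick, top at z = 430 mm. It stands on four square legs, each 32×32 mm in cross-section, from z = 0 to the seat underside, each flush with a corner of the seat. Four stretchers, 32 mm wide and 30 mm tall, connect adjacent legs with their undersides at z = 250 mm, each running between the inner faces of the legs it joins and aligned with the legs' outer faces on the other axis.

Four stools sit around the table at the −y, +y, −x, +x sides.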